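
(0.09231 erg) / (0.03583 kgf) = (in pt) 7.447e-05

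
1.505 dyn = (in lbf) 3.383e-06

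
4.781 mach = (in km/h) 5861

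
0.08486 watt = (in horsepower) 0.0001138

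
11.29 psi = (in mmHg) 583.9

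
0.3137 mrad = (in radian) 0.0003137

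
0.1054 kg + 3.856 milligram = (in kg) 0.1054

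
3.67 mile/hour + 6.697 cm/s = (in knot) 3.319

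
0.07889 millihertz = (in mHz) 0.07889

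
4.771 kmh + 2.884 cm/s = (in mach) 0.003977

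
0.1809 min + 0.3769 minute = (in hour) 0.009297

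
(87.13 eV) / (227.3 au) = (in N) 4.105e-31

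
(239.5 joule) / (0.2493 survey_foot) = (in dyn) 3.152e+08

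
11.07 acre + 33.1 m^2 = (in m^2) 4.483e+04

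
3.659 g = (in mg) 3659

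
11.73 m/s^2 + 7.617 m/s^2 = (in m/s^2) 19.35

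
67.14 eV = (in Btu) 1.02e-20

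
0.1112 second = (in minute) 0.001853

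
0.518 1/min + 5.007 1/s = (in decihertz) 50.16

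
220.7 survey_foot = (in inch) 2648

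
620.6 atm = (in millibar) 6.288e+05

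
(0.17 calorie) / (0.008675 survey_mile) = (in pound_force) 0.01145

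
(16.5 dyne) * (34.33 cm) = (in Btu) 5.369e-08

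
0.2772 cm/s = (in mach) 8.141e-06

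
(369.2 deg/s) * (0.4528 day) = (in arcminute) 8.666e+08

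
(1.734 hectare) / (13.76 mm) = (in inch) 4.961e+07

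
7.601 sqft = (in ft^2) 7.601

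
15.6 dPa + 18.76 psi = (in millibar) 1293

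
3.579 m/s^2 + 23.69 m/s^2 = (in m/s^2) 27.27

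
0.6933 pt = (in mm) 0.2446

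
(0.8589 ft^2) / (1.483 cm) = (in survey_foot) 17.65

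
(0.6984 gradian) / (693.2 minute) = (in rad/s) 2.638e-07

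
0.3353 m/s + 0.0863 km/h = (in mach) 0.001055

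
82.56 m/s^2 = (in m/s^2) 82.56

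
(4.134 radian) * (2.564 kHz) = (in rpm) 1.012e+05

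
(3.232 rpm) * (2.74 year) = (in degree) 1.676e+09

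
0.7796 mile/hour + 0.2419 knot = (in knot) 0.9194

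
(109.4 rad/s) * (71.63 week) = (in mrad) 4.739e+12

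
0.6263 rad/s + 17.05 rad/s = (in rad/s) 17.68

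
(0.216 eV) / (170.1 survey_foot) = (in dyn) 6.675e-17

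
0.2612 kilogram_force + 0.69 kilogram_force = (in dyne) 9.328e+05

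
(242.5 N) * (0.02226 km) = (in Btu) 5.116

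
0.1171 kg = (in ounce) 4.131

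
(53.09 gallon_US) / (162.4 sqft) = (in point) 37.76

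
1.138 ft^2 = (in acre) 2.612e-05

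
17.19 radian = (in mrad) 1.719e+04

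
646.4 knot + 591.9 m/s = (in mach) 2.715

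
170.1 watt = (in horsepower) 0.2281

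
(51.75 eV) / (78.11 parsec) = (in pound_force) 7.734e-37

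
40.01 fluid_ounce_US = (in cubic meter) 0.001183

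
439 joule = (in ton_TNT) 1.049e-07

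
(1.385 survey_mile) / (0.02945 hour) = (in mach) 0.06174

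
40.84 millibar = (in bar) 0.04084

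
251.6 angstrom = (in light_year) 2.659e-24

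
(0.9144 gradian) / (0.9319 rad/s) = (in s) 0.01541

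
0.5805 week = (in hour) 97.52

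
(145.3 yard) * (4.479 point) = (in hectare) 2.099e-05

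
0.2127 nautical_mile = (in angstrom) 3.939e+12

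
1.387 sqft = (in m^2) 0.1289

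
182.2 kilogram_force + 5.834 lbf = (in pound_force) 407.5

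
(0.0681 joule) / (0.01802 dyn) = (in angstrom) 3.779e+15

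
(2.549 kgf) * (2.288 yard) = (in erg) 5.23e+08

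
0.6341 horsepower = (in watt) 472.8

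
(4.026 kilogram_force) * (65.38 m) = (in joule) 2581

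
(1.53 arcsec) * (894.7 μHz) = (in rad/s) 6.637e-09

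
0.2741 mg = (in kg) 2.741e-07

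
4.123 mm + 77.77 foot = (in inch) 933.4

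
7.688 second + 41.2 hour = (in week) 0.2453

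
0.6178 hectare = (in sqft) 6.65e+04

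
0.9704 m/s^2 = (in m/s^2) 0.9704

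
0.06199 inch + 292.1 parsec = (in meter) 9.013e+18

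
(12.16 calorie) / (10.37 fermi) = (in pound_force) 1.103e+15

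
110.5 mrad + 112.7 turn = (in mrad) 7.082e+05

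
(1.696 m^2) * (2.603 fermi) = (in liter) 4.415e-12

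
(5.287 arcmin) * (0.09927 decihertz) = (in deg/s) 0.0008747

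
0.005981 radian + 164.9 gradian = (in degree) 148.8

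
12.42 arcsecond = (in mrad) 0.06021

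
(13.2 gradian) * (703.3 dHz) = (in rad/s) 14.58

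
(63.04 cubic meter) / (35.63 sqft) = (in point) 5.398e+04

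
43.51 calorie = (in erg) 1.82e+09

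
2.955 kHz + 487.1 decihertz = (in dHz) 3.004e+04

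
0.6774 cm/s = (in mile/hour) 0.01515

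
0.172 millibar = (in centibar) 0.0172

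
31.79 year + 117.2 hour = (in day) 1.161e+04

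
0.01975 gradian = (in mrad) 0.3102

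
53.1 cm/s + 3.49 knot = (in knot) 4.522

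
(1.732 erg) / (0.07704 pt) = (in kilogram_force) 0.0006498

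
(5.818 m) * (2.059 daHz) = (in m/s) 119.8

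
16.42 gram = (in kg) 0.01642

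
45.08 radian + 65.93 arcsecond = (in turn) 7.175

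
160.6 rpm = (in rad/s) 16.82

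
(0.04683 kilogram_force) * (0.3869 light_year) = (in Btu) 1.593e+12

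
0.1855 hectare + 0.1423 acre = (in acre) 0.6007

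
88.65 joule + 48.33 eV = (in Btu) 0.08402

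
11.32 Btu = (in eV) 7.454e+22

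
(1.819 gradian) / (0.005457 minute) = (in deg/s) 5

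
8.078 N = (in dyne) 8.078e+05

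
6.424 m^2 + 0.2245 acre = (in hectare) 0.09149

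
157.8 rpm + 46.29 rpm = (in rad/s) 21.37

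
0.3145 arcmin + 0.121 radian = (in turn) 0.01927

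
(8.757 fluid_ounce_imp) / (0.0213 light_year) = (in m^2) 1.235e-18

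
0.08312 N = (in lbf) 0.01869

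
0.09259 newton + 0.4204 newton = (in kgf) 0.05231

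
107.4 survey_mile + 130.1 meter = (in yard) 1.892e+05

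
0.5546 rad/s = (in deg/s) 31.78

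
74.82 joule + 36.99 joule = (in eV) 6.979e+20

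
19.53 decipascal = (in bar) 1.953e-05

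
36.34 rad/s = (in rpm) 347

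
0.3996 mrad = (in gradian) 0.02544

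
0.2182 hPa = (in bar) 0.0002182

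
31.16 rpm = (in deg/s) 187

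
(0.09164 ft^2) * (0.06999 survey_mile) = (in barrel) 6.032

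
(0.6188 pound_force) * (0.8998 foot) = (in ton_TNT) 1.804e-10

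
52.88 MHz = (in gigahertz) 0.05288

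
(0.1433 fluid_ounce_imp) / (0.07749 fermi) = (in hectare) 5.254e+06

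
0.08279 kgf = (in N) 0.8119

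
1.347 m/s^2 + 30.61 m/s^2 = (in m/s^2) 31.96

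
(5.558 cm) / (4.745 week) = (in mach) 5.688e-11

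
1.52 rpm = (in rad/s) 0.1592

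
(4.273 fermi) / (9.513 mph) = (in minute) 1.675e-17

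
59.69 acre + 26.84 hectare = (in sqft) 5.489e+06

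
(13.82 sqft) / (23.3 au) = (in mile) 2.289e-16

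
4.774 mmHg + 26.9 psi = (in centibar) 186.1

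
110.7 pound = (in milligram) 5.021e+07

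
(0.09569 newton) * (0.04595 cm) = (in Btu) 4.168e-08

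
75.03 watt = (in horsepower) 0.1006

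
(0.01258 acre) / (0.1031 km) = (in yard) 0.54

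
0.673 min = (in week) 6.677e-05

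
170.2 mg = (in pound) 0.0003752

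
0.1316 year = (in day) 48.03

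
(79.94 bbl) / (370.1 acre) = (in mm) 0.008486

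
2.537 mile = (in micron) 4.083e+09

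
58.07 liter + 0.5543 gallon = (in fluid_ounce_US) 2035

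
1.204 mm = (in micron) 1204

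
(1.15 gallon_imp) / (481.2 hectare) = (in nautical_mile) 5.866e-13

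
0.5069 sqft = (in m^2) 0.04709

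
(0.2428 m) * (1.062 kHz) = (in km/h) 928.3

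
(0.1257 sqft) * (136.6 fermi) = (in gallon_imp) 3.509e-13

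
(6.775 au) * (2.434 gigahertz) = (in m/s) 2.467e+21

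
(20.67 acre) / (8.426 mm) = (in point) 2.814e+10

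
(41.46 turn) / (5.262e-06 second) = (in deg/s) 2.836e+09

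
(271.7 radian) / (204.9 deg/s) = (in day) 0.0008793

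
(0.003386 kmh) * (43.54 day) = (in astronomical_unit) 2.365e-08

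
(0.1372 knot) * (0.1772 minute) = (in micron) 7.504e+05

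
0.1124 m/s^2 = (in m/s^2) 0.1124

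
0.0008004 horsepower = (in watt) 0.5969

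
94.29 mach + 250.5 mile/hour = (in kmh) 1.16e+05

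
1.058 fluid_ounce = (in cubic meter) 3.129e-05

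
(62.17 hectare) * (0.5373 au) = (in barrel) 3.143e+17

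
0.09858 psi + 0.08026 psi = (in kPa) 1.233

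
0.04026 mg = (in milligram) 0.04026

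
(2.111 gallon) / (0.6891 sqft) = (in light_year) 1.319e-17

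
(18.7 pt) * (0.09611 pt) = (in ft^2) 2.408e-06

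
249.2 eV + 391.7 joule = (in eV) 2.445e+21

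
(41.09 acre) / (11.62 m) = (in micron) 1.431e+10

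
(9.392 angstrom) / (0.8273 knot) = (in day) 2.554e-14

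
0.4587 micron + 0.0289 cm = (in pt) 0.8205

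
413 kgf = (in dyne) 4.05e+08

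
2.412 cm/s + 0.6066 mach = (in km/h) 743.7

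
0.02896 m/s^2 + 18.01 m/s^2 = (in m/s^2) 18.04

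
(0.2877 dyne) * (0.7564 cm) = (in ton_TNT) 5.201e-18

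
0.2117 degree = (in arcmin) 12.7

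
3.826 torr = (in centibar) 0.5101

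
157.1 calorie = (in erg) 6.573e+09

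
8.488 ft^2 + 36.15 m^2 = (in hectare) 0.003694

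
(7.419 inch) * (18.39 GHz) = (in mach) 1.018e+07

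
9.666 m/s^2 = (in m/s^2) 9.666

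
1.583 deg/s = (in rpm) 0.2638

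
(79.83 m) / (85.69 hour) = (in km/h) 0.0009316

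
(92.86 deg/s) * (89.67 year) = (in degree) 2.626e+11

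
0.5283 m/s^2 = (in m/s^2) 0.5283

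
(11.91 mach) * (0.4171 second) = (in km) 1.691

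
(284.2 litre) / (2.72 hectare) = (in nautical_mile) 5.642e-09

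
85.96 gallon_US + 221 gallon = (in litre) 1162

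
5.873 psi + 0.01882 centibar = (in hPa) 405.1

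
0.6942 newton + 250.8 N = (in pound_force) 56.54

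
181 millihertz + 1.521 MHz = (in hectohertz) 1.521e+04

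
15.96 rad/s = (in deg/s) 914.4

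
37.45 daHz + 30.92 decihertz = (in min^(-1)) 2.266e+04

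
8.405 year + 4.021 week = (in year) 8.482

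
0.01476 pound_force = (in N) 0.06566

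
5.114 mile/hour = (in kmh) 8.23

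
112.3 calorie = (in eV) 2.933e+21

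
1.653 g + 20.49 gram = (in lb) 0.04882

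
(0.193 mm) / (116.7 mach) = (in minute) 8.095e-11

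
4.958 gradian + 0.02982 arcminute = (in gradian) 4.959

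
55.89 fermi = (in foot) 1.834e-13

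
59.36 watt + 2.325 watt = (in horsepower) 0.08272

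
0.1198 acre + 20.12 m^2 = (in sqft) 5435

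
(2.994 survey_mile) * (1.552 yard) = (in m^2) 6838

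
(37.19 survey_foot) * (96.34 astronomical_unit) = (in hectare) 1.634e+10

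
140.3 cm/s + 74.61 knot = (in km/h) 143.2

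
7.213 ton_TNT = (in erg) 3.018e+17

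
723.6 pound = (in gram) 3.282e+05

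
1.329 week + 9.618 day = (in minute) 2.725e+04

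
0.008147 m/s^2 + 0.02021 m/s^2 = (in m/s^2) 0.02836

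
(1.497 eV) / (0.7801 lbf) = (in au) 4.62e-31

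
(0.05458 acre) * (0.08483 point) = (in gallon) 1.746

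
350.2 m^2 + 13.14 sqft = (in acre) 0.08684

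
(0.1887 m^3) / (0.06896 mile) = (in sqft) 0.0183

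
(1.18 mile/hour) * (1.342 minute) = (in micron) 4.247e+07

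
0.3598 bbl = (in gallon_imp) 12.58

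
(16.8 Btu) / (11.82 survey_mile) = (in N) 0.9318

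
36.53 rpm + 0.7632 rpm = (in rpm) 37.29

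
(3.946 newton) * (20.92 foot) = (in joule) 25.16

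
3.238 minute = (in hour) 0.05397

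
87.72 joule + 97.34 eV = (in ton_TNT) 2.097e-08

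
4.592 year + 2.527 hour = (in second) 1.448e+08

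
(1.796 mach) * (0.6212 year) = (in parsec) 3.882e-07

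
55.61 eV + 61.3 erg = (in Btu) 5.81e-09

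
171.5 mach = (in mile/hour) 1.306e+05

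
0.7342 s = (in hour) 0.0002039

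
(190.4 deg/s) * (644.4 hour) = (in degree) 4.417e+08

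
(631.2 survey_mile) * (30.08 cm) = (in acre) 75.51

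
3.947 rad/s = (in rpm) 37.69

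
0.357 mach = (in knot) 236.3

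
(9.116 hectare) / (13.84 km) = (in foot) 21.61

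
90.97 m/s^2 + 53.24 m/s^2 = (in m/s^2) 144.2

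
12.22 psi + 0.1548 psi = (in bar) 0.8532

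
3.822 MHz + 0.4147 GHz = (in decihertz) 4.185e+09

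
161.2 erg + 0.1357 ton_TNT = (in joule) 5.678e+08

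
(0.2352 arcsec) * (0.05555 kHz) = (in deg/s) 0.003629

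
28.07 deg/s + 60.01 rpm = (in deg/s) 388.1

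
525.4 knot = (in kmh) 973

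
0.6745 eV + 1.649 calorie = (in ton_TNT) 1.649e-09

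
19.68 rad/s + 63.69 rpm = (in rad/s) 26.35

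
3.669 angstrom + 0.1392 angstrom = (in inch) 1.499e-08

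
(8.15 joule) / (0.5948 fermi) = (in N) 1.37e+16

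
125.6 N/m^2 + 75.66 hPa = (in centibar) 7.692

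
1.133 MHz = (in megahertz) 1.133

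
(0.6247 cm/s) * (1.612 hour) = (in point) 1.028e+05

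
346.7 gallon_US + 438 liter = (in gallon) 462.4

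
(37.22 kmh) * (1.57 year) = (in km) 5.119e+05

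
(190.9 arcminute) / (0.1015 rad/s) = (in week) 9.046e-07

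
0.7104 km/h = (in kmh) 0.7104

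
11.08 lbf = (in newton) 49.29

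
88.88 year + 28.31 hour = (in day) 3.244e+04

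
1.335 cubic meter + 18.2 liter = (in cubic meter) 1.353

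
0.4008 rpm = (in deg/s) 2.405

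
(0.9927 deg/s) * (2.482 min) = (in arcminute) 8870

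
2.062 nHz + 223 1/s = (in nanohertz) 2.23e+11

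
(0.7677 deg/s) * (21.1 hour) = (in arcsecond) 2.099e+08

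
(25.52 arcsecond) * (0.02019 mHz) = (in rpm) 2.385e-08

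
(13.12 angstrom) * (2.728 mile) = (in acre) 1.423e-09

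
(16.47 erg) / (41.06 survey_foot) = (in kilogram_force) 1.342e-08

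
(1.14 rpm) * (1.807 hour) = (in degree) 4.45e+04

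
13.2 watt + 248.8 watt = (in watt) 262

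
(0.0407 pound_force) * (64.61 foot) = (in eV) 2.225e+19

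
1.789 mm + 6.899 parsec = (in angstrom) 2.129e+27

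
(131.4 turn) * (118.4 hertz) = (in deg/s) 5.601e+06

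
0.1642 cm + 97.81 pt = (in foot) 0.1186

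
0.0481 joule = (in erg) 4.81e+05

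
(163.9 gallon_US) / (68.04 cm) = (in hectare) 9.119e-05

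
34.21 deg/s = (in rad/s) 0.5971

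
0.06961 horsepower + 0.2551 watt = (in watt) 52.16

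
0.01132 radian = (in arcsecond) 2335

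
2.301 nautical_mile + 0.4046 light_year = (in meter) 3.828e+15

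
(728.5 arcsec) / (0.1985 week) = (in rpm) 2.809e-07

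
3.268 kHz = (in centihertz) 3.268e+05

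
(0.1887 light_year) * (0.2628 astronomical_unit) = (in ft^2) 7.555e+26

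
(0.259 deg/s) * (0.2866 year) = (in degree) 2.341e+06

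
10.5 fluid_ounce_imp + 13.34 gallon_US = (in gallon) 13.42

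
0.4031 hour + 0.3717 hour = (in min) 46.49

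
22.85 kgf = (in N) 224.1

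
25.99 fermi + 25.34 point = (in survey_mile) 5.555e-06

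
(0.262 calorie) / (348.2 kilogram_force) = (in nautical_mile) 1.733e-07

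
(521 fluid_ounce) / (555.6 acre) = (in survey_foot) 2.248e-08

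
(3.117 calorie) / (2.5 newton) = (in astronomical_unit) 3.487e-11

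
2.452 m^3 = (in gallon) 647.7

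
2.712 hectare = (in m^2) 2.712e+04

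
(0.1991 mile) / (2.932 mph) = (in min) 4.074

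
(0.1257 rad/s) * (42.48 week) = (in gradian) 2.056e+08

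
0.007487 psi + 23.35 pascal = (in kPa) 0.07497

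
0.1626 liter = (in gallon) 0.04295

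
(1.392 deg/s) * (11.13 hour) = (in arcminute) 3.346e+06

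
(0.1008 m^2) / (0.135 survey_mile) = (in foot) 0.001522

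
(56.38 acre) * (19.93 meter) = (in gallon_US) 1.201e+09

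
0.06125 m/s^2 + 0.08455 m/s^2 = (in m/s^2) 0.1458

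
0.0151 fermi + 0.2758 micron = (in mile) 1.714e-10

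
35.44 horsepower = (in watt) 2.643e+04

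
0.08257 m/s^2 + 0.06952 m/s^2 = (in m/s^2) 0.1521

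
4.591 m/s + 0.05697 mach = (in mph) 53.66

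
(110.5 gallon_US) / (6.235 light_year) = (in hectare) 7.091e-22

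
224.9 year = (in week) 1.173e+04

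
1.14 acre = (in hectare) 0.4613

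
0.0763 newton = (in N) 0.0763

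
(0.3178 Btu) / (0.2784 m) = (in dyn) 1.204e+08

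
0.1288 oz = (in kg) 0.003651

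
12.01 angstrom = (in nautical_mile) 6.485e-13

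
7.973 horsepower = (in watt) 5945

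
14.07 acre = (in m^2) 5.694e+04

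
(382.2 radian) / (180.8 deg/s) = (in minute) 2.019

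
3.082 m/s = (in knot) 5.991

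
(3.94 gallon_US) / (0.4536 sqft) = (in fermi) 3.539e+14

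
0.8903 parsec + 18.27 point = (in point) 7.787e+19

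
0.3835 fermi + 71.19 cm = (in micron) 7.119e+05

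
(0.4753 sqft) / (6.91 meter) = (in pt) 18.11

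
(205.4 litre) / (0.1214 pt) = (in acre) 1.185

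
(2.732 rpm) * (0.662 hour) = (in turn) 108.5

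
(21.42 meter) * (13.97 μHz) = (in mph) 0.0006694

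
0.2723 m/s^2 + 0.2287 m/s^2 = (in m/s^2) 0.501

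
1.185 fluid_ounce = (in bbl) 0.0002204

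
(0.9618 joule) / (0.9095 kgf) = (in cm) 10.78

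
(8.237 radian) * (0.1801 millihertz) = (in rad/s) 0.001483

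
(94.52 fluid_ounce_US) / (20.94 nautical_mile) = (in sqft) 7.759e-07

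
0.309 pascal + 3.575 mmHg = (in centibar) 0.4769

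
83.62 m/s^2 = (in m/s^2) 83.62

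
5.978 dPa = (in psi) 8.67e-05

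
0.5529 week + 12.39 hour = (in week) 0.6266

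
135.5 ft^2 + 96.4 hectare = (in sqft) 1.038e+07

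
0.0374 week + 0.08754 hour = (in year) 0.0007273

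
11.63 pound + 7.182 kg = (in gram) 1.246e+04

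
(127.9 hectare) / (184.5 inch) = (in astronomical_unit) 1.824e-06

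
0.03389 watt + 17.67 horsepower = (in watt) 1.318e+04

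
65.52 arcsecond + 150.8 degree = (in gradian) 167.6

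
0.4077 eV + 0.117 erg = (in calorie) 2.796e-09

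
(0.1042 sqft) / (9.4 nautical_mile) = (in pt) 0.001576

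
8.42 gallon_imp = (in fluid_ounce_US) 1294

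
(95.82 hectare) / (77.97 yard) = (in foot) 4.409e+04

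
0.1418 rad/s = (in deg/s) 8.125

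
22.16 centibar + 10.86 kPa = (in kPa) 33.02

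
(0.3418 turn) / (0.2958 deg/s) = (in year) 1.319e-05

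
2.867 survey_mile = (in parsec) 1.495e-13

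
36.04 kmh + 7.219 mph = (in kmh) 47.66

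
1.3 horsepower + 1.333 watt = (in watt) 970.7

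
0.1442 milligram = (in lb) 3.179e-07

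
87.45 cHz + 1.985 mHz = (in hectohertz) 0.008765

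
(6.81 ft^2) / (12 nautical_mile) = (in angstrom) 2.847e+05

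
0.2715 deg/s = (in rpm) 0.04525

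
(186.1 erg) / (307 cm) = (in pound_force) 1.363e-06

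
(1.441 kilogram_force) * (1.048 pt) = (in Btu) 4.952e-06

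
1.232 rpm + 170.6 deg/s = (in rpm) 29.67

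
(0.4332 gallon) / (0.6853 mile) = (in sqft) 1.6e-05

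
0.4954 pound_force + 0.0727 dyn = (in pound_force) 0.4954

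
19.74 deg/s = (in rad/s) 0.3445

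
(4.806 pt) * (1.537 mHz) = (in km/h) 9.381e-06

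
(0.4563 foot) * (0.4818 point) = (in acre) 5.841e-09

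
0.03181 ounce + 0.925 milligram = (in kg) 0.0009027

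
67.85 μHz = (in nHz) 6.785e+04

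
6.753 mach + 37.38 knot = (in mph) 5187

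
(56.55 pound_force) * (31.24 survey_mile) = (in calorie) 3.023e+06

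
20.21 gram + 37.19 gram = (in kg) 0.0574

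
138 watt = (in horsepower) 0.1851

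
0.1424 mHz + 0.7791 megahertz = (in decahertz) 7.791e+04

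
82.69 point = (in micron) 2.917e+04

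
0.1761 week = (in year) 0.003377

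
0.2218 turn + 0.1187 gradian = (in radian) 1.395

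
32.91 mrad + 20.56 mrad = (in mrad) 53.47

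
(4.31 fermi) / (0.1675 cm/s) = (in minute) 4.289e-14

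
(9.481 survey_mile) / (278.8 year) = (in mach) 5.097e-09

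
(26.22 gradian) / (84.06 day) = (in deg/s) 3.249e-06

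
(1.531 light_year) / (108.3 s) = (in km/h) 4.815e+14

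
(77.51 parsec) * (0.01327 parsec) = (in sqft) 1.054e+34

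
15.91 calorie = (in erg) 6.657e+08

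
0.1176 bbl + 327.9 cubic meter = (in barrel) 2063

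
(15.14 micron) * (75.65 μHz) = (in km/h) 4.123e-09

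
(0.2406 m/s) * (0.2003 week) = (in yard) 3.188e+04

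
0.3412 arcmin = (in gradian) 0.006319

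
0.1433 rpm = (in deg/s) 0.8598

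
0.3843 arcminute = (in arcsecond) 23.06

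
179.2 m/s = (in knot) 348.3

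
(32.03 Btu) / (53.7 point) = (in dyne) 1.784e+11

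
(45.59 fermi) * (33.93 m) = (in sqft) 1.665e-11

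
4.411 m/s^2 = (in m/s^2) 4.411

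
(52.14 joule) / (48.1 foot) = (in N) 3.556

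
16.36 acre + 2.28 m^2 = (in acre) 16.36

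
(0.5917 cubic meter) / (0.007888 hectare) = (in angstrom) 7.501e+07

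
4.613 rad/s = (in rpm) 44.05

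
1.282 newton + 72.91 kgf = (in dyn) 7.163e+07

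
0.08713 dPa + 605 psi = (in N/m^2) 4.171e+06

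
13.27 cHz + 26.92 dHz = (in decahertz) 0.2825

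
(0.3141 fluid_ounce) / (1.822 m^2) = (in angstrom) 5.098e+04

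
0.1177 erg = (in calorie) 2.813e-09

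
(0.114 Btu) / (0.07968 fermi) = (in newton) 1.509e+18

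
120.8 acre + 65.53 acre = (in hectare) 75.41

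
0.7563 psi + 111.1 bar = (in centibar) 1.112e+04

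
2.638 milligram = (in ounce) 9.305e-05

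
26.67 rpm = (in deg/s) 160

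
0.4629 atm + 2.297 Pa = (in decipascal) 4.691e+05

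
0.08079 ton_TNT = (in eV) 2.11e+27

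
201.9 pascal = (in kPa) 0.2019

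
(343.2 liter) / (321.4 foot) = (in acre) 8.657e-07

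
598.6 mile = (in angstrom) 9.634e+15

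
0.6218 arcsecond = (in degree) 0.0001727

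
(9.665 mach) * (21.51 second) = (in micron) 7.079e+10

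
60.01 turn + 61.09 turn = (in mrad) 7.609e+05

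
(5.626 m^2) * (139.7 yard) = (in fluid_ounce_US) 2.43e+07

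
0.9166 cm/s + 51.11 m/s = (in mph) 114.4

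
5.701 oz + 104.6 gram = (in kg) 0.2662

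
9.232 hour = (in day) 0.3847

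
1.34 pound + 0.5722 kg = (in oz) 41.62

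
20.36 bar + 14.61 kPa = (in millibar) 2.051e+04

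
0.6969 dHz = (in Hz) 0.06969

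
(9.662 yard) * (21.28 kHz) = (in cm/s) 1.88e+07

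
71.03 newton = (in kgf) 7.243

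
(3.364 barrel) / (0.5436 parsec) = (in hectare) 3.189e-21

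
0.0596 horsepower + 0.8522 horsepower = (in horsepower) 0.9118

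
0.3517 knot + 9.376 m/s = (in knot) 18.58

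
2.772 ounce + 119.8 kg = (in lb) 264.3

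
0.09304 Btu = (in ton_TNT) 2.346e-08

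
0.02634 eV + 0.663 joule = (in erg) 6.63e+06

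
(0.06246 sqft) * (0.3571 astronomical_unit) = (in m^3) 3.1e+08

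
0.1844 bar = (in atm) 0.182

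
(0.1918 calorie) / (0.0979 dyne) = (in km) 819.7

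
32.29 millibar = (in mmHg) 24.22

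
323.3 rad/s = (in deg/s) 1.852e+04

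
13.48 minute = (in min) 13.48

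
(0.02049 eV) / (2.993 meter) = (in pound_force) 2.466e-22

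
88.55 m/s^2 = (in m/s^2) 88.55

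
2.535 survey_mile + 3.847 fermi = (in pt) 1.156e+07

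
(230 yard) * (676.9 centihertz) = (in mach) 4.181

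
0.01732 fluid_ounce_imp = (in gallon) 0.00013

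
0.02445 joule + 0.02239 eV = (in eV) 1.526e+17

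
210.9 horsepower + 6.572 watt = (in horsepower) 210.9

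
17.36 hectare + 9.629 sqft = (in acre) 42.9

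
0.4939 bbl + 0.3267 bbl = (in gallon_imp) 28.7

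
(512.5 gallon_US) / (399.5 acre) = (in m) 1.2e-06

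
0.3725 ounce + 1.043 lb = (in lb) 1.066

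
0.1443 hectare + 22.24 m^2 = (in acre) 0.3621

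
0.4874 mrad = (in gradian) 0.03103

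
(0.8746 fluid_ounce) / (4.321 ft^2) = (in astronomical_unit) 4.307e-16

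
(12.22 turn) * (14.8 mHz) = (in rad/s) 1.136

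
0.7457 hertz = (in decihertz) 7.457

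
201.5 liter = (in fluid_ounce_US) 6814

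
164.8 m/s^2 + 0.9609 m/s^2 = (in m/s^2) 165.8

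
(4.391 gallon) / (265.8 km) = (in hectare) 6.253e-12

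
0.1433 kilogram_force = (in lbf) 0.3159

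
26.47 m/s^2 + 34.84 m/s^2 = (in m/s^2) 61.31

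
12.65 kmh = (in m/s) 3.514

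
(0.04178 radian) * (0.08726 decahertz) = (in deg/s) 2.089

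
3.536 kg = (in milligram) 3.536e+06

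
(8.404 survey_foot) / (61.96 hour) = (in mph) 2.569e-05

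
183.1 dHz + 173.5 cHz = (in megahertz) 2.004e-05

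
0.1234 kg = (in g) 123.4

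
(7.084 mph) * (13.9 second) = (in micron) 4.402e+07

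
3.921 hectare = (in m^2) 3.921e+04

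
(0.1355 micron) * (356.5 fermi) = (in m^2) 4.831e-20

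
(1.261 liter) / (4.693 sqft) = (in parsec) 9.373e-20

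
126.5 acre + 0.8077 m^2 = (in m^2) 5.119e+05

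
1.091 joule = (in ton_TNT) 2.608e-10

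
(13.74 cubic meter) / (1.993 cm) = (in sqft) 7421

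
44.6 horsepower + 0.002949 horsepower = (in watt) 3.326e+04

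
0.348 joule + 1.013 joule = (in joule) 1.361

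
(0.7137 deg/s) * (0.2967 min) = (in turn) 0.03529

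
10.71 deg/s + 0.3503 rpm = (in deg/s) 12.81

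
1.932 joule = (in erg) 1.932e+07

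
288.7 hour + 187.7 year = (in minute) 9.867e+07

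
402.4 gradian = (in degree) 362.2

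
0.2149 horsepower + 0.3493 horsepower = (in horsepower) 0.5642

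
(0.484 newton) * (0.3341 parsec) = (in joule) 4.99e+15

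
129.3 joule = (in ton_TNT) 3.09e-08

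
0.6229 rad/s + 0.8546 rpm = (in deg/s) 40.82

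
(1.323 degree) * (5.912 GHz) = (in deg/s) 7.822e+09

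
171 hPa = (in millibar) 171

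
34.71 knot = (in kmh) 64.28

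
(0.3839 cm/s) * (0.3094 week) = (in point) 2.036e+06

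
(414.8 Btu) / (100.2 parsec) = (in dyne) 1.415e-08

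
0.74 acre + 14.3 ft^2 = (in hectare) 0.2996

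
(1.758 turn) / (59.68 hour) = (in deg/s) 0.002946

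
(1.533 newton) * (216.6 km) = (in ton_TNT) 7.936e-05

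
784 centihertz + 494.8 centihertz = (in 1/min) 767.3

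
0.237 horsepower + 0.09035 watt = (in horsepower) 0.2371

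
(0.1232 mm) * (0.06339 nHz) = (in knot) 1.518e-14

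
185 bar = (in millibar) 1.85e+05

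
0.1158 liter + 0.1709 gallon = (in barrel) 0.004797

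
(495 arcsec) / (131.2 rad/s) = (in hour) 5.081e-09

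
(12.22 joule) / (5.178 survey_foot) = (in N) 7.743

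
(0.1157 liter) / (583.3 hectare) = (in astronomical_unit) 1.326e-22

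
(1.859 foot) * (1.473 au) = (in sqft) 1.344e+12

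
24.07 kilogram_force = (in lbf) 53.07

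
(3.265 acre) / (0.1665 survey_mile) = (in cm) 4931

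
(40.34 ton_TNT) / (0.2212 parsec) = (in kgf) 2.522e-06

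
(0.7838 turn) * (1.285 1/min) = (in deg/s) 6.043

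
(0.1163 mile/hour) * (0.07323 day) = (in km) 0.3289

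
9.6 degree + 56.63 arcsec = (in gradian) 10.68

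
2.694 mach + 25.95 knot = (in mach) 2.733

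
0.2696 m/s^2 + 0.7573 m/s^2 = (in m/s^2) 1.027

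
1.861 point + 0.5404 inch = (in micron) 1.438e+04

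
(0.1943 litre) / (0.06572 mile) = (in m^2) 1.837e-06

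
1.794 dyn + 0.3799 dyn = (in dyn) 2.174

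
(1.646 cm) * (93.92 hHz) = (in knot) 300.5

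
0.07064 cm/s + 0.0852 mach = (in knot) 56.39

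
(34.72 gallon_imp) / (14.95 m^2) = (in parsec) 3.422e-19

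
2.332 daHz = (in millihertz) 2.332e+04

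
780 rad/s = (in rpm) 7448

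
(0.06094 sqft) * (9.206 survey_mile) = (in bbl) 527.6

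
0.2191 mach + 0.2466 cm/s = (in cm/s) 7461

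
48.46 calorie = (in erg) 2.028e+09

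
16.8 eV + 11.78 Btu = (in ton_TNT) 2.97e-06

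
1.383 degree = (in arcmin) 82.98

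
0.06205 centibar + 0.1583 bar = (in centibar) 15.89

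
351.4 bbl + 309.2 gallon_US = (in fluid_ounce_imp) 2.007e+06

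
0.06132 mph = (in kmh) 0.09868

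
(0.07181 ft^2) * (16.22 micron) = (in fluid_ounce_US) 0.003659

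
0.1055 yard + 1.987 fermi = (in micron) 9.647e+04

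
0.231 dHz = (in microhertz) 2.31e+04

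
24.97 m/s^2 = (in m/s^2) 24.97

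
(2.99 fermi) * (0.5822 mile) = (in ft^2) 3.016e-11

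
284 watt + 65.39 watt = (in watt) 349.4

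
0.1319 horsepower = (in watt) 98.36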